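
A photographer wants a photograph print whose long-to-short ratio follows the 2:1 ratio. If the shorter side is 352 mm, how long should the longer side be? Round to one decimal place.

2:1 = 2.00000.
Longer side = 352 × 2.00000 ≈ 704.000 → 704.0 mm.

704.0 mm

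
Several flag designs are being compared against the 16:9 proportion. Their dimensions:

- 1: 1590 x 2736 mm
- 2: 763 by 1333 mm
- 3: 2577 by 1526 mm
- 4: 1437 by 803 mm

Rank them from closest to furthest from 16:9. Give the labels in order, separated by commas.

Ratios: 1 = 2736 / 1590 ≈ 1.721; 2 = 1333 / 763 ≈ 1.747; 3 = 2577 / 1526 ≈ 1.689; 4 = 1437 / 803 ≈ 1.790.
|Δ from 1.778|: 1 0.057; 2 0.031; 3 0.089; 4 0.012.

4, 2, 1, 3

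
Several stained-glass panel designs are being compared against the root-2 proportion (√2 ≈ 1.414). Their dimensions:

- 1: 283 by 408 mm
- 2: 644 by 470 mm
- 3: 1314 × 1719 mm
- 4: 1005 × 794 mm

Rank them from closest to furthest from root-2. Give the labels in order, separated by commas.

1, 2, 3, 4

Ratios: 1 = 408 / 283 ≈ 1.442; 2 = 644 / 470 ≈ 1.370; 3 = 1719 / 1314 ≈ 1.308; 4 = 1005 / 794 ≈ 1.266.
|Δ from 1.414|: 1 0.028; 2 0.044; 3 0.106; 4 0.148.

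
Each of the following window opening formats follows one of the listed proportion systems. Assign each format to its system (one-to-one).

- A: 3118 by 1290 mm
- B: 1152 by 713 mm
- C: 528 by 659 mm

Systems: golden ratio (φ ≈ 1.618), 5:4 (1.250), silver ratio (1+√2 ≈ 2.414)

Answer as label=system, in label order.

Ratios: A ≈ 2.417; B ≈ 1.616; C ≈ 1.248.
Targets: golden ratio ≈ 1.618; 5:4 ≈ 1.250; silver ratio ≈ 2.414.

A=silver ratio, B=golden ratio, C=5:4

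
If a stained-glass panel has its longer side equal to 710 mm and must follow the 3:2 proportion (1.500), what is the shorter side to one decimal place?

3:2 = 1.50000.
Shorter side = 710 ÷ 1.50000 ≈ 473.333 → 473.3 mm.

473.3 mm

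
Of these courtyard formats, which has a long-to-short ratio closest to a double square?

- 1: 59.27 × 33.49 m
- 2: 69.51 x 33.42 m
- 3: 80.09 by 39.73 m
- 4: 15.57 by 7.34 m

3

Target 2:1 ≈ 2.000.
1: 1.770 (Δ0.230)  2: 2.080 (Δ0.080)  3: 2.016 (Δ0.016)  4: 2.121 (Δ0.121)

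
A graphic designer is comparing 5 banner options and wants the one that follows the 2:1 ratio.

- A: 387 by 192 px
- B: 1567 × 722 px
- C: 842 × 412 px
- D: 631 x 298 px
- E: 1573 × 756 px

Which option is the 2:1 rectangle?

A

Target 2:1 ≈ 2.000.
A: 2.016 (Δ0.016)  B: 2.170 (Δ0.170)  C: 2.044 (Δ0.044)  D: 2.117 (Δ0.117)  E: 2.081 (Δ0.081)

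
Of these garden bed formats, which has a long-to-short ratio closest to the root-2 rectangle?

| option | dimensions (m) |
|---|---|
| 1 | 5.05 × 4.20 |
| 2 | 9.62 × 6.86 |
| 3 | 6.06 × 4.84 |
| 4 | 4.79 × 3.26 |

2

Target root-2 ≈ 1.414.
1: 1.202 (Δ0.212)  2: 1.402 (Δ0.012)  3: 1.252 (Δ0.162)  4: 1.469 (Δ0.055)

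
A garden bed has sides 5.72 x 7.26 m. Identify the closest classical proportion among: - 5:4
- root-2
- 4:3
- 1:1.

5:4

7.26/5.72 ≈ 1.269. Nearest candidates are 5:4 (1.250, off by 0.019) and 4:3 (1.333, off by 0.064).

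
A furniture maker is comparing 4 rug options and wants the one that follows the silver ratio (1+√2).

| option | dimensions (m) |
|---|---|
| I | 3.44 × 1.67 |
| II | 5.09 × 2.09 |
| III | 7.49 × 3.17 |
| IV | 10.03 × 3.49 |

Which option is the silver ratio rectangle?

Ratios (long/short): I ≈ 2.060; II ≈ 2.435; III ≈ 2.363; IV ≈ 2.874.
silver ratio ≈ 2.414; option II is nearest (Δ 0.021).

II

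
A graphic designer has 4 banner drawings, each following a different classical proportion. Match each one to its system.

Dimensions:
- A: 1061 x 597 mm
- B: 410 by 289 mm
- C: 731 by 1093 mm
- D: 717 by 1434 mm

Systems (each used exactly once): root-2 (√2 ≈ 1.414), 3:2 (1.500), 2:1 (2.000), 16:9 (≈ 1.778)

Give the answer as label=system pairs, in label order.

A = 1061/597 ≈ 1.777 → 16:9 (1.778)
B = 410/289 ≈ 1.419 → root-2 (1.414)
C = 1093/731 ≈ 1.495 → 3:2 (1.500)
D = 1434/717 ≈ 2.000 → 2:1 (2.000)

A=16:9, B=root-2, C=3:2, D=2:1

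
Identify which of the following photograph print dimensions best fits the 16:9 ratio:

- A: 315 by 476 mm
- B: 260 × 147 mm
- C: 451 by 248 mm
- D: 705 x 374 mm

B

Ratios (long/short): A ≈ 1.511; B ≈ 1.769; C ≈ 1.819; D ≈ 1.885.
16:9 ≈ 1.778; option B is nearest (Δ 0.009).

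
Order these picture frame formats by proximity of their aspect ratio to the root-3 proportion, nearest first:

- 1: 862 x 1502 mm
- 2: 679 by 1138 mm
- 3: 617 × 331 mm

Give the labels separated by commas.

1: 1502/862 ≈ 1.742 → |1.742 − 1.732| = 0.010
2: 1138/679 ≈ 1.676 → |1.676 − 1.732| = 0.056
3: 617/331 ≈ 1.864 → |1.864 − 1.732| = 0.132

1, 2, 3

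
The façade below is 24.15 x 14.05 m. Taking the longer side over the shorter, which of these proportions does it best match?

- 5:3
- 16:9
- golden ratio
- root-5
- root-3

Ratio = 24.15 / 14.05 ≈ 1.719.
Distances: 5:3 1.667 (Δ 0.052); 16:9 1.778 (Δ 0.059); golden ratio 1.618 (Δ 0.101); root-5 2.236 (Δ 0.517); root-3 1.732 (Δ 0.013).

root-3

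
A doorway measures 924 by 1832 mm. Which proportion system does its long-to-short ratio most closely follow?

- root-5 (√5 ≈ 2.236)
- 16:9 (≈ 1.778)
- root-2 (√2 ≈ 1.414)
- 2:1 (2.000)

2:1

1832/924 ≈ 1.983. Nearest candidates are 2:1 (2.000, off by 0.017) and 16:9 (1.778, off by 0.205).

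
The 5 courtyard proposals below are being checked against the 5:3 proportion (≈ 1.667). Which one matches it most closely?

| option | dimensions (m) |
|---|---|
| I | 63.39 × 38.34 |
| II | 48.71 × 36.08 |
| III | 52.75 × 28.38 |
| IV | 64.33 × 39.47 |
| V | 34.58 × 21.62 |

I

Ratios (long/short): I ≈ 1.653; II ≈ 1.350; III ≈ 1.859; IV ≈ 1.630; V ≈ 1.599.
5:3 ≈ 1.667; option I is nearest (Δ 0.014).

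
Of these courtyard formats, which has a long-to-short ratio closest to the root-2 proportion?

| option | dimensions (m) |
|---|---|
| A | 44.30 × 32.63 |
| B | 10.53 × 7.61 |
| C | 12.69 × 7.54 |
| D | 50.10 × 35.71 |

Target root-2 ≈ 1.414.
A: 1.358 (Δ0.056)  B: 1.384 (Δ0.030)  C: 1.683 (Δ0.269)  D: 1.403 (Δ0.011)

D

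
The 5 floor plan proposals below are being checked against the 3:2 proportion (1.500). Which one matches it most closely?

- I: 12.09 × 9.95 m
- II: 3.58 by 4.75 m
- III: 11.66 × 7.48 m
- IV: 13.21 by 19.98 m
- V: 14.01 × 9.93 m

IV

Target 3:2 ≈ 1.500.
I: 1.215 (Δ0.285)  II: 1.327 (Δ0.173)  III: 1.559 (Δ0.059)  IV: 1.512 (Δ0.012)  V: 1.411 (Δ0.089)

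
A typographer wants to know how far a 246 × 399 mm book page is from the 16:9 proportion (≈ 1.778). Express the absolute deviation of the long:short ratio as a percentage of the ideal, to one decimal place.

Ratio = 399 / 246 ≈ 1.6220.
Ideal 16:9 ≈ 1.7778. |1.6220 − 1.7778| / 1.7778 ≈ 8.76% → 8.8%.

8.8%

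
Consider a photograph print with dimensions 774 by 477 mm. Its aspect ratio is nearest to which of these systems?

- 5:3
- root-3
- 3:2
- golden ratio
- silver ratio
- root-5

golden ratio

Ratio = 774 / 477 ≈ 1.623.
Distances: 5:3 1.667 (Δ 0.044); root-3 1.732 (Δ 0.109); 3:2 1.500 (Δ 0.123); golden ratio 1.618 (Δ 0.005); silver ratio 2.414 (Δ 0.791); root-5 2.236 (Δ 0.613).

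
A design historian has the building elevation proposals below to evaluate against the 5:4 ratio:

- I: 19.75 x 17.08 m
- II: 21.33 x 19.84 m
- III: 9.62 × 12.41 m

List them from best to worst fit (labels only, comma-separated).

Ratios: I = 19.75 / 17.08 ≈ 1.156; II = 21.33 / 19.84 ≈ 1.075; III = 12.41 / 9.62 ≈ 1.290.
|Δ from 1.250|: I 0.094; II 0.175; III 0.040.

III, I, II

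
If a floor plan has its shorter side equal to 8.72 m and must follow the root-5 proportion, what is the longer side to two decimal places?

19.50 m

root-5 ≈ 2.23607.
Longer side = 8.72 × 2.23607 ≈ 19.4985 → 19.50 m.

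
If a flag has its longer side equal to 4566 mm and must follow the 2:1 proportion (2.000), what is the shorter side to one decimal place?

2283.0 mm

2:1 = 2.00000.
Shorter side = 4566 ÷ 2.00000 ≈ 2283.000 → 2283.0 mm.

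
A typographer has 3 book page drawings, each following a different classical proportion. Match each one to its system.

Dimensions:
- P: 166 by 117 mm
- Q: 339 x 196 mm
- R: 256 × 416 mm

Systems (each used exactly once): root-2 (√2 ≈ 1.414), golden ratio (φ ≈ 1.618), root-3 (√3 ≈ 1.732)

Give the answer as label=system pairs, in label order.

P = 166/117 ≈ 1.419 → root-2 (1.414)
Q = 339/196 ≈ 1.730 → root-3 (1.732)
R = 416/256 ≈ 1.625 → golden ratio (1.618)

P=root-2, Q=root-3, R=golden ratio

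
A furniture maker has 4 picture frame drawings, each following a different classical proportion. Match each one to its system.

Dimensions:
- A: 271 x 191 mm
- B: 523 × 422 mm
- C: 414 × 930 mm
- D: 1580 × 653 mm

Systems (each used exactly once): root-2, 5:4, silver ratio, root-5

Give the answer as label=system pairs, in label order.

A=root-2, B=5:4, C=root-5, D=silver ratio

A = 271/191 ≈ 1.419 → root-2 (1.414)
B = 523/422 ≈ 1.239 → 5:4 (1.250)
C = 930/414 ≈ 2.246 → root-5 (2.236)
D = 1580/653 ≈ 2.420 → silver ratio (2.414)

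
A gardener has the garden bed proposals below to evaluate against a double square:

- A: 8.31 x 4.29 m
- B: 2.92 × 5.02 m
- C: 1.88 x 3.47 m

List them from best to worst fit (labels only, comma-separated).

A, C, B

A: 8.31/4.29 ≈ 1.937 → |1.937 − 2.000| = 0.063
B: 5.02/2.92 ≈ 1.719 → |1.719 − 2.000| = 0.281
C: 3.47/1.88 ≈ 1.846 → |1.846 − 2.000| = 0.154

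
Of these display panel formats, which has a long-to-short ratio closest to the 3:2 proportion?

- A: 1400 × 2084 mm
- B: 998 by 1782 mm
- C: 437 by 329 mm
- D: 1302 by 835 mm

Ratios (long/short): A ≈ 1.489; B ≈ 1.786; C ≈ 1.328; D ≈ 1.559.
3:2 ≈ 1.500; option A is nearest (Δ 0.011).

A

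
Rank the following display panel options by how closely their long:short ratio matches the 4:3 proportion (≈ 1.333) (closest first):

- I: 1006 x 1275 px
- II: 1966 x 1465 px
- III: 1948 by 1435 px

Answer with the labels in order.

Ratios: I = 1275 / 1006 ≈ 1.267; II = 1966 / 1465 ≈ 1.342; III = 1948 / 1435 ≈ 1.357.
|Δ from 1.333|: I 0.066; II 0.009; III 0.024.

II, III, I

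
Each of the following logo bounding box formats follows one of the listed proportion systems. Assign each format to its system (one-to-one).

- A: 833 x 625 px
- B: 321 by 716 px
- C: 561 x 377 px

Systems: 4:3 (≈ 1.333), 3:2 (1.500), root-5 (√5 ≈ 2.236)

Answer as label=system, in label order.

A = 833/625 ≈ 1.333 → 4:3 (1.333)
B = 716/321 ≈ 2.231 → root-5 (2.236)
C = 561/377 ≈ 1.488 → 3:2 (1.500)

A=4:3, B=root-5, C=3:2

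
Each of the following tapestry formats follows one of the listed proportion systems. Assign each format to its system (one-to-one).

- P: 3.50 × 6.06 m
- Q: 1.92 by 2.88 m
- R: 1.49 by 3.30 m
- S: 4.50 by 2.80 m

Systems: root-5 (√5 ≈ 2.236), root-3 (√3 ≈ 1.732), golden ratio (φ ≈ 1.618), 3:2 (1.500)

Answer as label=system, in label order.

P = 6.06/3.50 ≈ 1.731 → root-3 (1.732)
Q = 2.88/1.92 ≈ 1.500 → 3:2 (1.500)
R = 3.30/1.49 ≈ 2.215 → root-5 (2.236)
S = 4.50/2.80 ≈ 1.607 → golden ratio (1.618)

P=root-3, Q=3:2, R=root-5, S=golden ratio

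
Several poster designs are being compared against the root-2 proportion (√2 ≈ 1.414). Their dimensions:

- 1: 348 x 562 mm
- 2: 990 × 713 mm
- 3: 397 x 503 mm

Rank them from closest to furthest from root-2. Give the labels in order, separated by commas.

1: 562/348 ≈ 1.615 → |1.615 − 1.414| = 0.201
2: 990/713 ≈ 1.388 → |1.388 − 1.414| = 0.026
3: 503/397 ≈ 1.267 → |1.267 − 1.414| = 0.147

2, 3, 1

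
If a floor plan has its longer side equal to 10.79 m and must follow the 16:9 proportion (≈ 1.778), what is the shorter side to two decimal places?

6.07 m

16:9 ≈ 1.77778.
Shorter side = 10.79 ÷ 1.77778 ≈ 6.0694 → 6.07 m.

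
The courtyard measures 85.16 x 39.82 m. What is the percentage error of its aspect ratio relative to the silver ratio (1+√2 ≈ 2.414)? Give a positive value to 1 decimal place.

Ratio = 85.16 / 39.82 ≈ 2.1386.
Ideal silver ratio ≈ 2.4142. |2.1386 − 2.4142| / 2.4142 ≈ 11.42% → 11.4%.

11.4%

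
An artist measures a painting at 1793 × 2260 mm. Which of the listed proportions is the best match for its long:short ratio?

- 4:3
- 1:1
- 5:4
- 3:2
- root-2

5:4

Ratio = 2260 / 1793 ≈ 1.260.
Distances: 4:3 1.333 (Δ 0.073); 1:1 1.000 (Δ 0.260); 5:4 1.250 (Δ 0.010); 3:2 1.500 (Δ 0.240); root-2 1.414 (Δ 0.154).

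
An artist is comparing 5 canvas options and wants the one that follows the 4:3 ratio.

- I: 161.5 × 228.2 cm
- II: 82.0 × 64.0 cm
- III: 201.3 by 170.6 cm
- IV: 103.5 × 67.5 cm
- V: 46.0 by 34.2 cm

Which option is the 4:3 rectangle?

V

Target 4:3 ≈ 1.333.
I: 1.413 (Δ0.080)  II: 1.281 (Δ0.052)  III: 1.180 (Δ0.153)  IV: 1.533 (Δ0.200)  V: 1.345 (Δ0.012)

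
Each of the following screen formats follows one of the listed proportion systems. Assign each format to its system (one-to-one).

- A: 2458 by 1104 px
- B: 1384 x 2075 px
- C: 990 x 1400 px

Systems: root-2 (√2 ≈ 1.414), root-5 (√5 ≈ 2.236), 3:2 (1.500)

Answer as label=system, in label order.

A=root-5, B=3:2, C=root-2

Ratios: A ≈ 2.226; B ≈ 1.499; C ≈ 1.414.
Targets: root-2 ≈ 1.414; root-5 ≈ 2.236; 3:2 ≈ 1.500.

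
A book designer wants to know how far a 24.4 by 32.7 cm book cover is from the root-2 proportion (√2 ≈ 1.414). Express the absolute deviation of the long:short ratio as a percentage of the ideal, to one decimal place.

5.2%

Ratio = 32.7 / 24.4 ≈ 1.3402.
Ideal root-2 ≈ 1.4142. |1.3402 − 1.4142| / 1.4142 ≈ 5.23% → 5.2%.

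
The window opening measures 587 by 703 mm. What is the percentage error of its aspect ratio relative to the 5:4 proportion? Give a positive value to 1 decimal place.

Ratio = 703 / 587 ≈ 1.1976.
Ideal 5:4 = 1.2500. |1.1976 − 1.2500| / 1.2500 ≈ 4.19% → 4.2%.

4.2%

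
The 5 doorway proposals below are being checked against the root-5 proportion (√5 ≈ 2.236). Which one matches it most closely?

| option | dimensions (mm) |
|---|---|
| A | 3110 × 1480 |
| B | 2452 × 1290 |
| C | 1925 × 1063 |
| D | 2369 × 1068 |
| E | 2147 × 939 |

D

Ratios (long/short): A ≈ 2.101; B ≈ 1.901; C ≈ 1.811; D ≈ 2.218; E ≈ 2.286.
root-5 ≈ 2.236; option D is nearest (Δ 0.018).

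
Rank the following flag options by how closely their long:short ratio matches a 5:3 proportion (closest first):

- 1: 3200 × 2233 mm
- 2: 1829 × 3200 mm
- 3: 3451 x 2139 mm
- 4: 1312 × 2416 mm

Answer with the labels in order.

3, 2, 4, 1

Ratios: 1 = 3200 / 2233 ≈ 1.433; 2 = 3200 / 1829 ≈ 1.750; 3 = 3451 / 2139 ≈ 1.613; 4 = 2416 / 1312 ≈ 1.841.
|Δ from 1.667|: 1 0.234; 2 0.083; 3 0.054; 4 0.174.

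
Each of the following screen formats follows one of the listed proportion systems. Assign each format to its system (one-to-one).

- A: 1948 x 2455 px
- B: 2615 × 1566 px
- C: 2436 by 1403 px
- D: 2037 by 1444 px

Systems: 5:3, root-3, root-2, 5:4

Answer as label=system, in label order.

A = 2455/1948 ≈ 1.260 → 5:4 (1.250)
B = 2615/1566 ≈ 1.670 → 5:3 (1.667)
C = 2436/1403 ≈ 1.736 → root-3 (1.732)
D = 2037/1444 ≈ 1.411 → root-2 (1.414)

A=5:4, B=5:3, C=root-3, D=root-2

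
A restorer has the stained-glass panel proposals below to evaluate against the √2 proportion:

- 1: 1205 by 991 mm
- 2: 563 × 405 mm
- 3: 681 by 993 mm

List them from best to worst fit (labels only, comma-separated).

Ratios: 1 = 1205 / 991 ≈ 1.216; 2 = 563 / 405 ≈ 1.390; 3 = 993 / 681 ≈ 1.458.
|Δ from 1.414|: 1 0.198; 2 0.024; 3 0.044.

2, 3, 1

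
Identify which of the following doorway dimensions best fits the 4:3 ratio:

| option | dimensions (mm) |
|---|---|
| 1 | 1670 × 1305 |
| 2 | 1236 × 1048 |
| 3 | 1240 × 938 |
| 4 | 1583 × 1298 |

3

Ratios (long/short): 1 ≈ 1.280; 2 ≈ 1.179; 3 ≈ 1.322; 4 ≈ 1.220.
4:3 ≈ 1.333; option 3 is nearest (Δ 0.011).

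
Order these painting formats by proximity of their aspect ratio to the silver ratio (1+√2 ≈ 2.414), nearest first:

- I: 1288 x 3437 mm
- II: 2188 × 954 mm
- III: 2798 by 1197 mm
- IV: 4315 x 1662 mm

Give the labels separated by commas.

III, II, IV, I

I: 3437/1288 ≈ 2.668 → |2.668 − 2.414| = 0.254
II: 2188/954 ≈ 2.294 → |2.294 − 2.414| = 0.120
III: 2798/1197 ≈ 2.338 → |2.338 − 2.414| = 0.076
IV: 4315/1662 ≈ 2.596 → |2.596 − 2.414| = 0.182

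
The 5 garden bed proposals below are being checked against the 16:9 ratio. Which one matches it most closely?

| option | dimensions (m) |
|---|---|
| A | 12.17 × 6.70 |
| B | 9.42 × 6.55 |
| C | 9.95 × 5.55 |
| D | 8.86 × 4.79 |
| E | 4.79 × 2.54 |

C

Ratios (long/short): A ≈ 1.816; B ≈ 1.438; C ≈ 1.793; D ≈ 1.850; E ≈ 1.886.
16:9 ≈ 1.778; option C is nearest (Δ 0.015).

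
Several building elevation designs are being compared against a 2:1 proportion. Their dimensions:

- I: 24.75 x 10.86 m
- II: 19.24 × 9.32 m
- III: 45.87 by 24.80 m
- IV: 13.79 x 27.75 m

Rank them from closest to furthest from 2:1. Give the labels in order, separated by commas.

IV, II, III, I

I: 24.75/10.86 ≈ 2.279 → |2.279 − 2.000| = 0.279
II: 19.24/9.32 ≈ 2.064 → |2.064 − 2.000| = 0.064
III: 45.87/24.80 ≈ 1.850 → |1.850 − 2.000| = 0.150
IV: 27.75/13.79 ≈ 2.012 → |2.012 − 2.000| = 0.012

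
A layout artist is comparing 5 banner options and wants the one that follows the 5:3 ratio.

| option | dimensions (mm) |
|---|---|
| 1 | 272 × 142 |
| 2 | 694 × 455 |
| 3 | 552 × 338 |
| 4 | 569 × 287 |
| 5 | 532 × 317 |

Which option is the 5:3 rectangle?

5

Target 5:3 ≈ 1.667.
1: 1.915 (Δ0.248)  2: 1.525 (Δ0.142)  3: 1.633 (Δ0.034)  4: 1.983 (Δ0.316)  5: 1.678 (Δ0.011)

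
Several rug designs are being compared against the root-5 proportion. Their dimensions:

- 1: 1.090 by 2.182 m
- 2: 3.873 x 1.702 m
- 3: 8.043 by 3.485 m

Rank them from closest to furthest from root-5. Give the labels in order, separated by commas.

2, 3, 1

1: 2.182/1.090 ≈ 2.002 → |2.002 − 2.236| = 0.234
2: 3.873/1.702 ≈ 2.276 → |2.276 − 2.236| = 0.040
3: 8.043/3.485 ≈ 2.308 → |2.308 − 2.236| = 0.072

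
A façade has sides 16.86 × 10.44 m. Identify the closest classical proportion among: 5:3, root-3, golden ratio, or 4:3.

golden ratio

16.86/10.44 ≈ 1.615. Nearest candidates are golden ratio (1.618, off by 0.003) and 5:3 (1.667, off by 0.052).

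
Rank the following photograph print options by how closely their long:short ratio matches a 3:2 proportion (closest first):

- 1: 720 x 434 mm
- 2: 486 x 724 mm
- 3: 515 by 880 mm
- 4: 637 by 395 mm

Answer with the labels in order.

1: 720/434 ≈ 1.659 → |1.659 − 1.500| = 0.159
2: 724/486 ≈ 1.490 → |1.490 − 1.500| = 0.010
3: 880/515 ≈ 1.709 → |1.709 − 1.500| = 0.209
4: 637/395 ≈ 1.613 → |1.613 − 1.500| = 0.113

2, 4, 1, 3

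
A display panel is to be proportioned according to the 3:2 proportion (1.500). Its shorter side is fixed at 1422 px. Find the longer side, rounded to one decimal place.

3:2 = 1.50000.
Longer side = 1422 × 1.50000 ≈ 2133.000 → 2133.0 px.

2133.0 px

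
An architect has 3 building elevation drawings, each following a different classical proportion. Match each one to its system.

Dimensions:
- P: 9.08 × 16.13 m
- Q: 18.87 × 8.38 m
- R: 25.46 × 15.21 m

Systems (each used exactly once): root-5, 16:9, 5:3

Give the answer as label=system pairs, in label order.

P=16:9, Q=root-5, R=5:3

P = 16.13/9.08 ≈ 1.776 → 16:9 (1.778)
Q = 18.87/8.38 ≈ 2.252 → root-5 (2.236)
R = 25.46/15.21 ≈ 1.674 → 5:3 (1.667)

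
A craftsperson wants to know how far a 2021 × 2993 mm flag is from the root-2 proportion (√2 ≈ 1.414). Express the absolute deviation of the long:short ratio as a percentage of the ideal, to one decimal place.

4.7%

Ratio = 2993 / 2021 ≈ 1.4810.
Ideal root-2 ≈ 1.4142. |1.4810 − 1.4142| / 1.4142 ≈ 4.72% → 4.7%.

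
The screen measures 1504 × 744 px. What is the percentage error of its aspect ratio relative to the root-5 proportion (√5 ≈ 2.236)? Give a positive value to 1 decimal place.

9.6%

Ratio = 1504 / 744 ≈ 2.0215.
Ideal root-5 ≈ 2.2361. |2.0215 − 2.2361| / 2.2361 ≈ 9.60% → 9.6%.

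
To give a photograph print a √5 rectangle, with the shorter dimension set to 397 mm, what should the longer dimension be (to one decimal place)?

root-5 ≈ 2.23607.
Longer side = 397 × 2.23607 ≈ 887.720 → 887.7 mm.

887.7 mm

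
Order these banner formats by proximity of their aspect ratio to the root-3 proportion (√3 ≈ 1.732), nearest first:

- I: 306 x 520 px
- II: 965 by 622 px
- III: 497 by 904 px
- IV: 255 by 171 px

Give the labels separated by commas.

I: 520/306 ≈ 1.699 → |1.699 − 1.732| = 0.033
II: 965/622 ≈ 1.551 → |1.551 − 1.732| = 0.181
III: 904/497 ≈ 1.819 → |1.819 − 1.732| = 0.087
IV: 255/171 ≈ 1.491 → |1.491 − 1.732| = 0.241

I, III, II, IV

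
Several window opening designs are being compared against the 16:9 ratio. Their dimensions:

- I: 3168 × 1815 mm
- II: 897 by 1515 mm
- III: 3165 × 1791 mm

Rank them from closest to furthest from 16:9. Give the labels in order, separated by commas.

III, I, II

Ratios: I = 3168 / 1815 ≈ 1.745; II = 1515 / 897 ≈ 1.689; III = 3165 / 1791 ≈ 1.767.
|Δ from 1.778|: I 0.033; II 0.089; III 0.011.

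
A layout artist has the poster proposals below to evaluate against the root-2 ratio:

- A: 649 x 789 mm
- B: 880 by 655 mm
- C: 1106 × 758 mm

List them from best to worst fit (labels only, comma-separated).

C, B, A

Ratios: A = 789 / 649 ≈ 1.216; B = 880 / 655 ≈ 1.344; C = 1106 / 758 ≈ 1.459.
|Δ from 1.414|: A 0.198; B 0.070; C 0.045.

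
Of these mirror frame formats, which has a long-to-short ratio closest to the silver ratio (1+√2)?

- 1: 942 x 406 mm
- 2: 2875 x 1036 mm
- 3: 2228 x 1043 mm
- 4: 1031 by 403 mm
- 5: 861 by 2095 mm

5

Target silver ratio ≈ 2.414.
1: 2.320 (Δ0.094)  2: 2.775 (Δ0.361)  3: 2.136 (Δ0.278)  4: 2.558 (Δ0.144)  5: 2.433 (Δ0.019)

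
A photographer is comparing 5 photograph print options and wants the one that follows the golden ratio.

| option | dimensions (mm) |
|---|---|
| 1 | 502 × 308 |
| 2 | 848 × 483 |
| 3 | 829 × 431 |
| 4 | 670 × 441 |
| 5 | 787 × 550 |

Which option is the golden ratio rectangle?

1

Ratios (long/short): 1 ≈ 1.630; 2 ≈ 1.756; 3 ≈ 1.923; 4 ≈ 1.519; 5 ≈ 1.431.
golden ratio ≈ 1.618; option 1 is nearest (Δ 0.012).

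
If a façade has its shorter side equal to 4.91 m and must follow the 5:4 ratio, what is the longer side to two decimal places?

5:4 = 1.25000.
Longer side = 4.91 × 1.25000 ≈ 6.1375 → 6.14 m.

6.14 m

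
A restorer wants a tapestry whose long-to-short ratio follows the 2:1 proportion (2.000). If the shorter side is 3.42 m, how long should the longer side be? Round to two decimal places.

2:1 = 2.00000.
Longer side = 3.42 × 2.00000 ≈ 6.8400 → 6.84 m.

6.84 m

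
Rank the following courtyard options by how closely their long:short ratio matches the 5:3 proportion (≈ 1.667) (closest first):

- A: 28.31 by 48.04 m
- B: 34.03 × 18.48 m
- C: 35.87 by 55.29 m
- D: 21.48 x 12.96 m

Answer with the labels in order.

A: 48.04/28.31 ≈ 1.697 → |1.697 − 1.667| = 0.030
B: 34.03/18.48 ≈ 1.841 → |1.841 − 1.667| = 0.174
C: 55.29/35.87 ≈ 1.541 → |1.541 − 1.667| = 0.126
D: 21.48/12.96 ≈ 1.657 → |1.657 − 1.667| = 0.010

D, A, C, B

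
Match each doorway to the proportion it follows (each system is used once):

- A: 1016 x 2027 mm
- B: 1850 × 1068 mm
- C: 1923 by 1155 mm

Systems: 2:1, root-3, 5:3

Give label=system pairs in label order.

A=2:1, B=root-3, C=5:3

A = 2027/1016 ≈ 1.995 → 2:1 (2.000)
B = 1850/1068 ≈ 1.732 → root-3 (1.732)
C = 1923/1155 ≈ 1.665 → 5:3 (1.667)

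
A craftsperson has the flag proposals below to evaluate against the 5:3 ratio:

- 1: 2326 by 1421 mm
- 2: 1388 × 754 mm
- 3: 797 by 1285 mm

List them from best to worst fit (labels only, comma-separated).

1, 3, 2

1: 2326/1421 ≈ 1.637 → |1.637 − 1.667| = 0.030
2: 1388/754 ≈ 1.841 → |1.841 − 1.667| = 0.174
3: 1285/797 ≈ 1.612 → |1.612 − 1.667| = 0.055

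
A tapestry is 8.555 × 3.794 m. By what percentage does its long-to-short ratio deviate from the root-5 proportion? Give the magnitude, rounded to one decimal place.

0.8%

Ratio = 8.555 / 3.794 ≈ 2.2549.
Ideal root-5 ≈ 2.2361. |2.2549 − 2.2361| / 2.2361 ≈ 0.84% → 0.8%.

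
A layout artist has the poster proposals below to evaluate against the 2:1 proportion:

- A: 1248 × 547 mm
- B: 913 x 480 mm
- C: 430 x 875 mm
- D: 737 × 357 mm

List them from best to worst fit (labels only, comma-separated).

C, D, B, A

Ratios: A = 1248 / 547 ≈ 2.282; B = 913 / 480 ≈ 1.902; C = 875 / 430 ≈ 2.035; D = 737 / 357 ≈ 2.064.
|Δ from 2.000|: A 0.282; B 0.098; C 0.035; D 0.064.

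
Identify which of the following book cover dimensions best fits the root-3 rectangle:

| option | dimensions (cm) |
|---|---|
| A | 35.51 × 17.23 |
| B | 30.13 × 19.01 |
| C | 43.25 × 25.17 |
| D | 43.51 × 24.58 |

C

Ratios (long/short): A ≈ 2.061; B ≈ 1.585; C ≈ 1.718; D ≈ 1.770.
root-3 ≈ 1.732; option C is nearest (Δ 0.014).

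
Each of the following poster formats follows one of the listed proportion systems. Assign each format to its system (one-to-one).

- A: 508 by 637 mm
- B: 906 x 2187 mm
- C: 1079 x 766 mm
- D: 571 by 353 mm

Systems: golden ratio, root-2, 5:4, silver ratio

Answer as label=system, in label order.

Ratios: A ≈ 1.254; B ≈ 2.414; C ≈ 1.409; D ≈ 1.618.
Targets: golden ratio ≈ 1.618; root-2 ≈ 1.414; 5:4 ≈ 1.250; silver ratio ≈ 2.414.

A=5:4, B=silver ratio, C=root-2, D=golden ratio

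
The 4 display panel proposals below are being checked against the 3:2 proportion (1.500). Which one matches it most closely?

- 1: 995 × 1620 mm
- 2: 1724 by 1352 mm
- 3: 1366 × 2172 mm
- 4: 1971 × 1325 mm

Ratios (long/short): 1 ≈ 1.628; 2 ≈ 1.275; 3 ≈ 1.590; 4 ≈ 1.488.
3:2 ≈ 1.500; option 4 is nearest (Δ 0.012).

4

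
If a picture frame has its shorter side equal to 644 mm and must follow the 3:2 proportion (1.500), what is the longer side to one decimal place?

966.0 mm

3:2 = 1.50000.
Longer side = 644 × 1.50000 ≈ 966.000 → 966.0 mm.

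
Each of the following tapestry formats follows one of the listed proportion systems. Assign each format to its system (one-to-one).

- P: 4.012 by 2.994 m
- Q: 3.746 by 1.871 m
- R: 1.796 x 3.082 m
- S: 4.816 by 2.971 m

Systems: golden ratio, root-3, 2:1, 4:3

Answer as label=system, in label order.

P = 4.012/2.994 ≈ 1.340 → 4:3 (1.333)
Q = 3.746/1.871 ≈ 2.002 → 2:1 (2.000)
R = 3.082/1.796 ≈ 1.716 → root-3 (1.732)
S = 4.816/2.971 ≈ 1.621 → golden ratio (1.618)

P=4:3, Q=2:1, R=root-3, S=golden ratio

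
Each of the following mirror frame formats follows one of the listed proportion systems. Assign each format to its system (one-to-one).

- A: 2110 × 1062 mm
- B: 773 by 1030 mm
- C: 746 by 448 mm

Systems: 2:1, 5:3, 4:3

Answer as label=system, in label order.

Ratios: A ≈ 1.987; B ≈ 1.332; C ≈ 1.665.
Targets: 2:1 ≈ 2.000; 5:3 ≈ 1.667; 4:3 ≈ 1.333.

A=2:1, B=4:3, C=5:3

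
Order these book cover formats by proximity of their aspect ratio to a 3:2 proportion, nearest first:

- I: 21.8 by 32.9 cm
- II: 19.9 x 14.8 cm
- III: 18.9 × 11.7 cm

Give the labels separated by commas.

Ratios: I = 32.9 / 21.8 ≈ 1.509; II = 19.9 / 14.8 ≈ 1.345; III = 18.9 / 11.7 ≈ 1.615.
|Δ from 1.500|: I 0.009; II 0.155; III 0.115.

I, III, II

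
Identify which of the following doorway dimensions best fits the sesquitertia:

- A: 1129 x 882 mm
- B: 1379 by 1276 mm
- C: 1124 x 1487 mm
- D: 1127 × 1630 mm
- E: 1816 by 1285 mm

Target 4:3 ≈ 1.333.
A: 1.280 (Δ0.053)  B: 1.081 (Δ0.252)  C: 1.323 (Δ0.010)  D: 1.446 (Δ0.113)  E: 1.413 (Δ0.080)

C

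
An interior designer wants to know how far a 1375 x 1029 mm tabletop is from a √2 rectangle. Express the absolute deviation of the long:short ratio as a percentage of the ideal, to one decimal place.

Ratio = 1375 / 1029 ≈ 1.3362.
Ideal root-2 ≈ 1.4142. |1.3362 − 1.4142| / 1.4142 ≈ 5.52% → 5.5%.

5.5%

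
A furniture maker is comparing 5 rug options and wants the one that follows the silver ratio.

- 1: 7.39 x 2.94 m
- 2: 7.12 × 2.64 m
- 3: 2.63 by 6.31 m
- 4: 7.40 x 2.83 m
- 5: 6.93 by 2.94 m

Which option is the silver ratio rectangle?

Ratios (long/short): 1 ≈ 2.514; 2 ≈ 2.697; 3 ≈ 2.399; 4 ≈ 2.615; 5 ≈ 2.357.
silver ratio ≈ 2.414; option 3 is nearest (Δ 0.015).

3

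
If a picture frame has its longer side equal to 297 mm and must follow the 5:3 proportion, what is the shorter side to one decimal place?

178.2 mm

5:3 ≈ 1.66667.
Shorter side = 297 ÷ 1.66667 ≈ 178.200 → 178.2 mm.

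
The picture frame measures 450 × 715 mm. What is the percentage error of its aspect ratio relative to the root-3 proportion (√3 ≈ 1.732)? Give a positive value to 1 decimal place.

8.3%

Ratio = 715 / 450 ≈ 1.5889.
Ideal root-3 ≈ 1.7321. |1.5889 − 1.7321| / 1.7321 ≈ 8.27% → 8.3%.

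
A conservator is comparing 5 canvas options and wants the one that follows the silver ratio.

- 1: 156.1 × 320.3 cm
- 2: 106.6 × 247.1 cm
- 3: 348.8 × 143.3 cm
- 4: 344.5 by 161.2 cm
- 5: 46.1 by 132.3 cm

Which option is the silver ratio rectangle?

Ratios (long/short): 1 ≈ 2.052; 2 ≈ 2.318; 3 ≈ 2.434; 4 ≈ 2.137; 5 ≈ 2.870.
silver ratio ≈ 2.414; option 3 is nearest (Δ 0.020).

3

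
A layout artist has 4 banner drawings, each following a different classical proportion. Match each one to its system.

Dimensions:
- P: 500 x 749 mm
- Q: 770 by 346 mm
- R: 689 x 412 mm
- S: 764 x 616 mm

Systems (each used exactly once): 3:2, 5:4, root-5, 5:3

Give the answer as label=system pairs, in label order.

P=3:2, Q=root-5, R=5:3, S=5:4

P = 749/500 ≈ 1.498 → 3:2 (1.500)
Q = 770/346 ≈ 2.225 → root-5 (2.236)
R = 689/412 ≈ 1.672 → 5:3 (1.667)
S = 764/616 ≈ 1.240 → 5:4 (1.250)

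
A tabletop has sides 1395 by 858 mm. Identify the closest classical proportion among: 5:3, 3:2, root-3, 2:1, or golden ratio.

Ratio = 1395 / 858 ≈ 1.626.
Distances: 5:3 1.667 (Δ 0.041); 3:2 1.500 (Δ 0.126); root-3 1.732 (Δ 0.106); 2:1 2.000 (Δ 0.374); golden ratio 1.618 (Δ 0.008).

golden ratio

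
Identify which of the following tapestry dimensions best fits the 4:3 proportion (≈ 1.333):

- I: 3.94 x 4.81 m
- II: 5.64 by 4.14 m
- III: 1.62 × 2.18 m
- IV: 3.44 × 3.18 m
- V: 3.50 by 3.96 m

III

Ratios (long/short): I ≈ 1.221; II ≈ 1.362; III ≈ 1.346; IV ≈ 1.082; V ≈ 1.131.
4:3 ≈ 1.333; option III is nearest (Δ 0.013).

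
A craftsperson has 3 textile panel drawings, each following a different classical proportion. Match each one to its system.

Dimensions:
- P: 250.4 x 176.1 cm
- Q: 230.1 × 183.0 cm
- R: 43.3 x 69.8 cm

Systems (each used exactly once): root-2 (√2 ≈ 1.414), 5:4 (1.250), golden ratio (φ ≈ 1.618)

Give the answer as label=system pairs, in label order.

P=root-2, Q=5:4, R=golden ratio

Ratios: P ≈ 1.422; Q ≈ 1.257; R ≈ 1.612.
Targets: root-2 ≈ 1.414; 5:4 ≈ 1.250; golden ratio ≈ 1.618.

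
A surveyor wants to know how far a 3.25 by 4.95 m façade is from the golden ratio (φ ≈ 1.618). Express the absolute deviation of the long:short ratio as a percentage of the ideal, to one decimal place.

5.9%

Ratio = 4.95 / 3.25 ≈ 1.5231.
Ideal golden ratio ≈ 1.6180. |1.5231 − 1.6180| / 1.6180 ≈ 5.87% → 5.9%.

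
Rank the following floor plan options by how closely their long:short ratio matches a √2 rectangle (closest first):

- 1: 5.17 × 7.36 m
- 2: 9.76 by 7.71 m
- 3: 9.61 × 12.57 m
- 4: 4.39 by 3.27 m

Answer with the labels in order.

1, 4, 3, 2

Ratios: 1 = 7.36 / 5.17 ≈ 1.424; 2 = 9.76 / 7.71 ≈ 1.266; 3 = 12.57 / 9.61 ≈ 1.308; 4 = 4.39 / 3.27 ≈ 1.343.
|Δ from 1.414|: 1 0.010; 2 0.148; 3 0.106; 4 0.071.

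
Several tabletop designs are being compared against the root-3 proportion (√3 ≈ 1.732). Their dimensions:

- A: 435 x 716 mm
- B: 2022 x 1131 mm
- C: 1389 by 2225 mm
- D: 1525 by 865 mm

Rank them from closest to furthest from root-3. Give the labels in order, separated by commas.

A: 716/435 ≈ 1.646 → |1.646 − 1.732| = 0.086
B: 2022/1131 ≈ 1.788 → |1.788 − 1.732| = 0.056
C: 2225/1389 ≈ 1.602 → |1.602 − 1.732| = 0.130
D: 1525/865 ≈ 1.763 → |1.763 − 1.732| = 0.031

D, B, A, C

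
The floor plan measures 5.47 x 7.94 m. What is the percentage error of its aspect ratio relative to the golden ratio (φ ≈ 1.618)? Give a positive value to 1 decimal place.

Ratio = 7.94 / 5.47 ≈ 1.4516.
Ideal golden ratio ≈ 1.6180. |1.4516 − 1.6180| / 1.6180 ≈ 10.28% → 10.3%.

10.3%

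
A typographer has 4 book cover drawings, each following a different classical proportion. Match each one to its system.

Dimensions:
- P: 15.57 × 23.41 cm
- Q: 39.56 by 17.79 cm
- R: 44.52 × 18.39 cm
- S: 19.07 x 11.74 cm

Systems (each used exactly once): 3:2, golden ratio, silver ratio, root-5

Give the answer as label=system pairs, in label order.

P = 23.41/15.57 ≈ 1.504 → 3:2 (1.500)
Q = 39.56/17.79 ≈ 2.224 → root-5 (2.236)
R = 44.52/18.39 ≈ 2.421 → silver ratio (2.414)
S = 19.07/11.74 ≈ 1.624 → golden ratio (1.618)

P=3:2, Q=root-5, R=silver ratio, S=golden ratio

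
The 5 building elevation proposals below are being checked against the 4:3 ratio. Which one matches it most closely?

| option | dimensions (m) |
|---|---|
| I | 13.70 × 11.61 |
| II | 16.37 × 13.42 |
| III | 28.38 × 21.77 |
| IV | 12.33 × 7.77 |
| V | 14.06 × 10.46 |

Ratios (long/short): I ≈ 1.180; II ≈ 1.220; III ≈ 1.304; IV ≈ 1.587; V ≈ 1.344.
4:3 ≈ 1.333; option V is nearest (Δ 0.011).

V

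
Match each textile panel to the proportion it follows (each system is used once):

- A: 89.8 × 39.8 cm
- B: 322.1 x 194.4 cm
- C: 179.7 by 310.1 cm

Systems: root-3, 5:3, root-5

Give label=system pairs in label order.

Ratios: A ≈ 2.256; B ≈ 1.657; C ≈ 1.726.
Targets: root-3 ≈ 1.732; 5:3 ≈ 1.667; root-5 ≈ 2.236.

A=root-5, B=5:3, C=root-3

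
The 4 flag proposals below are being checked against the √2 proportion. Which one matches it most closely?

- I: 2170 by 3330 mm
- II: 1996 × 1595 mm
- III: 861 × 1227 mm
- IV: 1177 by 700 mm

Ratios (long/short): I ≈ 1.535; II ≈ 1.251; III ≈ 1.425; IV ≈ 1.681.
root-2 ≈ 1.414; option III is nearest (Δ 0.011).

III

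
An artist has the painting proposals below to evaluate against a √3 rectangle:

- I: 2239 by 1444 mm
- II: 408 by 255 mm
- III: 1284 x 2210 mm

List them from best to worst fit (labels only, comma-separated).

I: 2239/1444 ≈ 1.551 → |1.551 − 1.732| = 0.181
II: 408/255 ≈ 1.600 → |1.600 − 1.732| = 0.132
III: 2210/1284 ≈ 1.721 → |1.721 − 1.732| = 0.011

III, II, I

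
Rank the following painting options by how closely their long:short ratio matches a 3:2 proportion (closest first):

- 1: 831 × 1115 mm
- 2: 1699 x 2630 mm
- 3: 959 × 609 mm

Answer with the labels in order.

2, 3, 1

Ratios: 1 = 1115 / 831 ≈ 1.342; 2 = 2630 / 1699 ≈ 1.548; 3 = 959 / 609 ≈ 1.575.
|Δ from 1.500|: 1 0.158; 2 0.048; 3 0.075.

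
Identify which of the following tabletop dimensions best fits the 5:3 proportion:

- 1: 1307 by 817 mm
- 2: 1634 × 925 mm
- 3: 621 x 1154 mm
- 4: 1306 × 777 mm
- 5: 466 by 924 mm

4

Ratios (long/short): 1 ≈ 1.600; 2 ≈ 1.766; 3 ≈ 1.858; 4 ≈ 1.681; 5 ≈ 1.983.
5:3 ≈ 1.667; option 4 is nearest (Δ 0.014).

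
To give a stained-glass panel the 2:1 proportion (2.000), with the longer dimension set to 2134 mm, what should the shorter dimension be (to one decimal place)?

1067.0 mm

2:1 = 2.00000.
Shorter side = 2134 ÷ 2.00000 ≈ 1067.000 → 1067.0 mm.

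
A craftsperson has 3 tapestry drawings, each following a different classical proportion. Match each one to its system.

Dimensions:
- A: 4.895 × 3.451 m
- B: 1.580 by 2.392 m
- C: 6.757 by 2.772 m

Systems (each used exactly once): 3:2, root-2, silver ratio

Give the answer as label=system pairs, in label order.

A=root-2, B=3:2, C=silver ratio

Ratios: A ≈ 1.418; B ≈ 1.514; C ≈ 2.438.
Targets: 3:2 ≈ 1.500; root-2 ≈ 1.414; silver ratio ≈ 2.414.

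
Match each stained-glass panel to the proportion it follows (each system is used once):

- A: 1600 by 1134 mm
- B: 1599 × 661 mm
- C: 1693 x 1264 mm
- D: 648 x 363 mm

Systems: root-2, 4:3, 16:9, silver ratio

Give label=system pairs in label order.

A=root-2, B=silver ratio, C=4:3, D=16:9

Ratios: A ≈ 1.411; B ≈ 2.419; C ≈ 1.339; D ≈ 1.785.
Targets: root-2 ≈ 1.414; 4:3 ≈ 1.333; 16:9 ≈ 1.778; silver ratio ≈ 2.414.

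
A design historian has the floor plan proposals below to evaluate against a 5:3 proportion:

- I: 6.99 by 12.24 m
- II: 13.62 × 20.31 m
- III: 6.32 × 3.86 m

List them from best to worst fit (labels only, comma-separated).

Ratios: I = 12.24 / 6.99 ≈ 1.751; II = 20.31 / 13.62 ≈ 1.491; III = 6.32 / 3.86 ≈ 1.637.
|Δ from 1.667|: I 0.084; II 0.176; III 0.030.

III, I, II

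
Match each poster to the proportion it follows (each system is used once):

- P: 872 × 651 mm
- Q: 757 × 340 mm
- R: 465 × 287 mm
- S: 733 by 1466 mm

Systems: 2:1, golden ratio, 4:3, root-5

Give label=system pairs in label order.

Ratios: P ≈ 1.339; Q ≈ 2.226; R ≈ 1.620; S ≈ 2.000.
Targets: 2:1 ≈ 2.000; golden ratio ≈ 1.618; 4:3 ≈ 1.333; root-5 ≈ 2.236.

P=4:3, Q=root-5, R=golden ratio, S=2:1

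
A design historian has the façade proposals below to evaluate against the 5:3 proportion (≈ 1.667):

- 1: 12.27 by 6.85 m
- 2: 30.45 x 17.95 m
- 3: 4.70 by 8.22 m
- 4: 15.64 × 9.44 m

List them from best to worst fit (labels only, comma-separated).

Ratios: 1 = 12.27 / 6.85 ≈ 1.791; 2 = 30.45 / 17.95 ≈ 1.696; 3 = 8.22 / 4.70 ≈ 1.749; 4 = 15.64 / 9.44 ≈ 1.657.
|Δ from 1.667|: 1 0.124; 2 0.029; 3 0.082; 4 0.010.

4, 2, 3, 1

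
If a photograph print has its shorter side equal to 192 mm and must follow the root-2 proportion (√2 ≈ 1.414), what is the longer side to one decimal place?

271.5 mm

root-2 ≈ 1.41421.
Longer side = 192 × 1.41421 ≈ 271.528 → 271.5 mm.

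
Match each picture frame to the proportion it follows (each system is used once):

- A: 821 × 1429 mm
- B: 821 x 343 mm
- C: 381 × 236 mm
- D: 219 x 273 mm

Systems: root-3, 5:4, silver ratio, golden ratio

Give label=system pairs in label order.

A=root-3, B=silver ratio, C=golden ratio, D=5:4

A = 1429/821 ≈ 1.741 → root-3 (1.732)
B = 821/343 ≈ 2.394 → silver ratio (2.414)
C = 381/236 ≈ 1.614 → golden ratio (1.618)
D = 273/219 ≈ 1.247 → 5:4 (1.250)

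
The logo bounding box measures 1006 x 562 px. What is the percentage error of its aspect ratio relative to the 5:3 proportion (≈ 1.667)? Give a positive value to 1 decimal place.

Ratio = 1006 / 562 ≈ 1.7900.
Ideal 5:3 ≈ 1.6667. |1.7900 − 1.6667| / 1.6667 ≈ 7.40% → 7.4%.

7.4%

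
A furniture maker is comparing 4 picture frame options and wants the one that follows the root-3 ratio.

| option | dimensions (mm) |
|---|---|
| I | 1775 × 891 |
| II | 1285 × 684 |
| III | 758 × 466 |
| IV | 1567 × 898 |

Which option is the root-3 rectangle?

Ratios (long/short): I ≈ 1.992; II ≈ 1.879; III ≈ 1.627; IV ≈ 1.745.
root-3 ≈ 1.732; option IV is nearest (Δ 0.013).

IV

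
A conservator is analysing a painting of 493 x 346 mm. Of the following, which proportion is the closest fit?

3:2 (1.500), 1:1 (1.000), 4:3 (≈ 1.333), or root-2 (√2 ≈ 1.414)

493/346 ≈ 1.425. Nearest candidates are root-2 (1.414, off by 0.011) and 3:2 (1.500, off by 0.075).

root-2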